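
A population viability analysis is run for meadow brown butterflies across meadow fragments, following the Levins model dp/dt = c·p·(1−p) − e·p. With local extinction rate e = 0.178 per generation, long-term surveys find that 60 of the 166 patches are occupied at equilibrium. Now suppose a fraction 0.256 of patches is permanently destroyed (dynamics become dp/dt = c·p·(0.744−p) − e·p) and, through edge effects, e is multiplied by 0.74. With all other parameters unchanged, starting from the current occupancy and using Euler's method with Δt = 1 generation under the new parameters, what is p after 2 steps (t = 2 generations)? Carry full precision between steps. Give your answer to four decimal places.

Observed p* = 60/166 = 0.36145.
Balance c(1−p*) = e gives c = e/(1 − 0.36145) = 0.178/0.63855 = 0.27875.
Starting from p₀ = 0.36145; update p ← p + (dp/dt)·Δt with the new parameters.
  1  |  dp/dt·Δt = -0.009065  |  p_1 = 0.352380
  2  |  dp/dt·Δt = -0.007948  |  p_2 = 0.344433

0.3444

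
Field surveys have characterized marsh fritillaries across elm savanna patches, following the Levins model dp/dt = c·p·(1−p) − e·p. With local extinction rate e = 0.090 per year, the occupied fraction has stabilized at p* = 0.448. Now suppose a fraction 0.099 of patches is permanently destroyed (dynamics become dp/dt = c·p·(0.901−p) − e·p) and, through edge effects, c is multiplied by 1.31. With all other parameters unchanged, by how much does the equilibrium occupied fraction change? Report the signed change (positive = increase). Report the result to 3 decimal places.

0.032

Balance c(1−p*) = e gives c = e/(1 − 0.44800) = 0.090/0.55200 = 0.16304.
New p* = 0.901 − e/c = 0.901 − 0.09000/0.21358 = 0.47961.
Δp* = 0.47961 − 0.44800 = +0.03161.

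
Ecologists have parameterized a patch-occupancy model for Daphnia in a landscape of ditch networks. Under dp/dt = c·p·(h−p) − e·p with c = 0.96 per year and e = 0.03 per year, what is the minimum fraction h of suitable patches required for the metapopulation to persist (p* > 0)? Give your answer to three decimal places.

0.031

p* = h − e/c is positive only when h > e/c.
h_min = e/c = 0.03/0.96 = 0.0312.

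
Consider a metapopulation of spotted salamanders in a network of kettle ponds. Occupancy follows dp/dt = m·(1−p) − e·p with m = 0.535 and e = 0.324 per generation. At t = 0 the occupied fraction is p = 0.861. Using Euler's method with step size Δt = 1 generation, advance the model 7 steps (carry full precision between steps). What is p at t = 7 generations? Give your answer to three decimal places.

Update rule: p ← p + [m·(1−p) − e·p]·Δt with Δt = 1.
step 1: Δp = -0.20460, p = 0.65640
step 2: Δp = -0.02885, p = 0.62755
step 3: Δp = -0.00407, p = 0.62348
step 4: Δp = -0.00057, p = 0.62291
step 5: Δp = -0.00008, p = 0.62283
step 6: Δp = -0.00001, p = 0.62282
step 7: Δp = -0.00000, p = 0.62282

0.623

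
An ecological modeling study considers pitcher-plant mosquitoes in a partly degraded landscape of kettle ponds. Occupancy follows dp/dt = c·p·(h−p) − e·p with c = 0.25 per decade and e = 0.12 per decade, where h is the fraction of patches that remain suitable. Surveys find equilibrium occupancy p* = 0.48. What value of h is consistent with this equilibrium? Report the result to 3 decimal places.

0.960

At equilibrium c(h−p*) = e, so h = p* + e/c.
h = 0.48 + 0.12/0.25 = 0.48 + 0.4800 = 0.9600.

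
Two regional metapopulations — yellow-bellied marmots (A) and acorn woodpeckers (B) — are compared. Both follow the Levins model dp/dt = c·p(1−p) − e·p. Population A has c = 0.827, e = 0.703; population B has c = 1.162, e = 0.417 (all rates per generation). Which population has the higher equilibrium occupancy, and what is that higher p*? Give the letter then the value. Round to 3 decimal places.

A: p*_A = 1 − 0.703/0.827 = 0.1499.
B: p*_B = 1 − 0.417/1.162 = 0.6411.
B is higher at 0.6411.

B, 0.641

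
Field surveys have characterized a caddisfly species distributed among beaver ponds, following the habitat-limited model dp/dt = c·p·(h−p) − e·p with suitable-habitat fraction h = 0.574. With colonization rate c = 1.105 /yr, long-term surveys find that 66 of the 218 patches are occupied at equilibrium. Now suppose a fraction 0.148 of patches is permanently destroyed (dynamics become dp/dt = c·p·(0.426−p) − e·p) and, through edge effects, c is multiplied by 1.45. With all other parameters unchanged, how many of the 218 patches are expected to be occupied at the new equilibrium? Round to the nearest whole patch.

52

Observed p* = 66/218 = 0.30275.
Balance c(h−p*) = e gives e = 1.105×(0.574 − 0.30275) = 0.29973.
New p* = 0.426 − e/c = 0.426 − 0.29973/1.60225 = 0.23893.
Expected occupied = 218 × 0.23893 = 52.09 ≈ 52.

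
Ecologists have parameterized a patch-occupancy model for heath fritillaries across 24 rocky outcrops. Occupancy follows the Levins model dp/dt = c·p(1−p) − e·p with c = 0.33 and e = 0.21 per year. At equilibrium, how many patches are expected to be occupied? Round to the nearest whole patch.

p* = 1 − e/c = 1 − 0.21/0.33 = 0.3636.
Expected occupied patches = N × p* = 24 × 0.3636 = 8.73 ≈ 9.

9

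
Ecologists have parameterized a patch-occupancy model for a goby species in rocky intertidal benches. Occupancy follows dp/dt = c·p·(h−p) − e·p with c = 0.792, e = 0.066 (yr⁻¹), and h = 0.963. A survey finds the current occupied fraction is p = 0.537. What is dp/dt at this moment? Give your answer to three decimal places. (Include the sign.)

0.146

Colonization term: c·p·(h−p) = 0.792×0.537×0.4260 = 0.18118.
Extinction term: e·p = 0.03544.
dp/dt = 0.18118 − 0.03544 = 0.14574.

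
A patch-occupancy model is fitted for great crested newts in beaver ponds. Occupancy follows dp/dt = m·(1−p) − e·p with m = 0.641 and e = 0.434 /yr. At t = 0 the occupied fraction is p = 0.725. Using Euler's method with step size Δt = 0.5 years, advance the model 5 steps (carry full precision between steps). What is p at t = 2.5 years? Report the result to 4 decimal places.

Update rule: p ← p + [m·(1−p) − e·p]·Δt with Δt = 0.5.
  1  |  dp/dt·Δt = -0.069187  |  p_1 = 0.655813
  2  |  dp/dt·Δt = -0.031999  |  p_2 = 0.623813
  3  |  dp/dt·Δt = -0.014800  |  p_3 = 0.609014
  4  |  dp/dt·Δt = -0.006845  |  p_4 = 0.602169
  5  |  dp/dt·Δt = -0.003166  |  p_5 = 0.599003

0.5990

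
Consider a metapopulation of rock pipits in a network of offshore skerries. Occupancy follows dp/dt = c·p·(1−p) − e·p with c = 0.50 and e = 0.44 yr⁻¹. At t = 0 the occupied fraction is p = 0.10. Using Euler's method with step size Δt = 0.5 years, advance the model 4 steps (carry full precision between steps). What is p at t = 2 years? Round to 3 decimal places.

Update rule: p ← p + [c·p·(1−p) − e·p]·Δt with Δt = 0.5.
t = 0.5: p = 0.10000 + (+0.00050) = 0.10050
t = 1: p = 0.10050 + (+0.00049) = 0.10099
t = 1.5: p = 0.10099 + (+0.00048) = 0.10147
t = 2: p = 0.10147 + (+0.00047) = 0.10194

0.102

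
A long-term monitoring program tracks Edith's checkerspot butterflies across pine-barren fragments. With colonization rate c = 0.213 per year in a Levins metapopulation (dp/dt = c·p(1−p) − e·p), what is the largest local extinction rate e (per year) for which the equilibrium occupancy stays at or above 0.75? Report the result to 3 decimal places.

1 − e/c ≥ 0.75 ⇒ e ≤ c(1 − 0.75) = 0.213 × 0.2500.
e_max = 0.0532.

0.053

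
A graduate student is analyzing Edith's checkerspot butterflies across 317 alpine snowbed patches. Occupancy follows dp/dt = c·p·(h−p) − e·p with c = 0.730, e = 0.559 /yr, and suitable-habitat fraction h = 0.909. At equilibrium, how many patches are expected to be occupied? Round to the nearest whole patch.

45

p* = h − e/c = 0.909 − 0.7658 = 0.1432.
Expected occupied patches = N × p* = 317 × 0.1432 = 45.41 ≈ 45.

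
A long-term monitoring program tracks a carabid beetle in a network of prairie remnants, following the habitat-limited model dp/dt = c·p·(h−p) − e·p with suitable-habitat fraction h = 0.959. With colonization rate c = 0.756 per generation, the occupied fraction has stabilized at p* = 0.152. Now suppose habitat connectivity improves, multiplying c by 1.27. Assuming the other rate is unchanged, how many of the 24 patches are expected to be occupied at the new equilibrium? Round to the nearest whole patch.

Balance c(h−p*) = e gives e = 0.756×(0.959 − 0.15200) = 0.61009.
New p* = 0.959 − e/c = 0.959 − 0.61009/0.96012 = 0.32357.
Expected occupied = 24 × 0.32357 = 7.77 ≈ 8.

8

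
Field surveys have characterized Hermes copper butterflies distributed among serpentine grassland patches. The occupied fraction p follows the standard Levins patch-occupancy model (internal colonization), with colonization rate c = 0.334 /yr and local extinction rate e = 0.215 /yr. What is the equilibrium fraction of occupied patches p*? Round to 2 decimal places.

At equilibrium, colonization balances extinction: c·p*·(1−p*) = e·p*.
So p* = 1 − e/c = 1 − 0.215/0.334 = 1 − 0.6437 = 0.3563.

0.36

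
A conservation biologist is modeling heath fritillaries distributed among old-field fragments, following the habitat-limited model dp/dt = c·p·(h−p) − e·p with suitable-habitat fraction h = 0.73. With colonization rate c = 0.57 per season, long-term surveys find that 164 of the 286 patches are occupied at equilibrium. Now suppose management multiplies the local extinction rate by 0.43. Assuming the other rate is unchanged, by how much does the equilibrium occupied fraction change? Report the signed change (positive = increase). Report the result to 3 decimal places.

0.089

Observed p* = 164/286 = 0.57343.
Balance c(h−p*) = e gives e = 0.57×(0.73 − 0.57343) = 0.08924.
New p* = 0.73 − e/c = 0.73 − 0.03837/0.57000 = 0.66268.
Δp* = 0.66268 − 0.57343 = +0.08925.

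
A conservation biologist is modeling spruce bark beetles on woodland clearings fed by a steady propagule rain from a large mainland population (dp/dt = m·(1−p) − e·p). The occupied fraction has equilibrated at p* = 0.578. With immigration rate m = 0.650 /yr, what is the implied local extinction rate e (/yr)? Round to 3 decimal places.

At equilibrium m(1−p*) = e·p*, so e = m(1−p*)/p*.
e = 0.650 × 0.4220 / 0.578 = 0.4746.

0.475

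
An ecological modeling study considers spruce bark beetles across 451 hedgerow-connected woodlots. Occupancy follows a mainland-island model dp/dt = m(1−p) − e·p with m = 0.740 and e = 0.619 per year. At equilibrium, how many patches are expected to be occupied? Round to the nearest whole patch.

246

p* = m/(m+e) = 0.740/1.3590 = 0.5445.
Expected occupied patches = N × p* = 451 × 0.5445 = 245.58 ≈ 246.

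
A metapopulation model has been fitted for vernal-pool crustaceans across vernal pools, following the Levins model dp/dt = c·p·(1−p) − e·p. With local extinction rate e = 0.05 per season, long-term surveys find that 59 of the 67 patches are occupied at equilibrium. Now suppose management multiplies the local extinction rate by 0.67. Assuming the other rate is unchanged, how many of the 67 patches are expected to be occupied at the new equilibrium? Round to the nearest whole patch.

Observed p* = 59/67 = 0.88060.
Balance c(1−p*) = e gives c = e/(1 − 0.88060) = 0.05/0.11940 = 0.41876.
New p* = 1 − e/c = 1 − 0.03350/0.41876 = 0.92000.
Expected occupied = 67 × 0.92000 = 61.64 ≈ 62.

62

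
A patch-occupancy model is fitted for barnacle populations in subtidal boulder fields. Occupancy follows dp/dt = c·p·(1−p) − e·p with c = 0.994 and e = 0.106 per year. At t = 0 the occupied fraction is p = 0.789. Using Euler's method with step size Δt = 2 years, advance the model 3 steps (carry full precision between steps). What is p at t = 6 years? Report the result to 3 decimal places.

Update rule: p ← p + [c·p·(1−p) − e·p]·Δt with Δt = 2.
  1  |  dp/dt·Δt = +0.163692  |  p_1 = 0.952692
  2  |  dp/dt·Δt = -0.112372  |  p_2 = 0.840320
  3  |  dp/dt·Δt = +0.088606  |  p_3 = 0.928927

0.929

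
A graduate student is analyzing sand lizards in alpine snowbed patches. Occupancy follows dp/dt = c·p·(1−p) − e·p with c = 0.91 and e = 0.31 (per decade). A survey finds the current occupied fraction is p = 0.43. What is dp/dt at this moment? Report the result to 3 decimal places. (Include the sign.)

Colonization term: c·p·(1−p) = 0.91×0.43×0.5700 = 0.22304.
Extinction term: e·p = 0.13330.
dp/dt = 0.22304 − 0.13330 = 0.08974.

0.090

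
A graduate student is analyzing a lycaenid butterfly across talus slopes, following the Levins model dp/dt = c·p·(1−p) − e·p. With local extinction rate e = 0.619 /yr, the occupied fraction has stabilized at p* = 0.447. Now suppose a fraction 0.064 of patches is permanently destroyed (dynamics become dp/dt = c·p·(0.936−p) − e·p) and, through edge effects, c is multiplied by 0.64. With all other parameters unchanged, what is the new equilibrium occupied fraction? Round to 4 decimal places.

Balance c(1−p*) = e gives c = e/(1 − 0.44700) = 0.619/0.55300 = 1.11935.
New p* = 0.936 − e/c = 0.936 − 0.61900/0.71638 = 0.07193.

0.0719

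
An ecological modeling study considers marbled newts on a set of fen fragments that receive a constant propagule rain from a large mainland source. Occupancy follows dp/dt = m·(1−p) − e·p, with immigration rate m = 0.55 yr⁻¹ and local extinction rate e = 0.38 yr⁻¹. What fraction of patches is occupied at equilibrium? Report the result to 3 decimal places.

At equilibrium the propagule rain into empty patches balances local extinction: m(1−p*) = e·p*.
p* = m/(m+e) = 0.55/(0.55+0.38) = 0.55/0.9300 = 0.5914.

0.591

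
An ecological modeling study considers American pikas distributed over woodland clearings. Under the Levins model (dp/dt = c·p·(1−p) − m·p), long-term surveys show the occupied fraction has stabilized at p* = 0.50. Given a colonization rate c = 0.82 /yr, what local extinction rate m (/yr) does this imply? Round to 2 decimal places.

0.41

At equilibrium c(1−p*) = m.
m = 0.82 × (1 − 0.50) = 0.82 × 0.5000 = 0.4100.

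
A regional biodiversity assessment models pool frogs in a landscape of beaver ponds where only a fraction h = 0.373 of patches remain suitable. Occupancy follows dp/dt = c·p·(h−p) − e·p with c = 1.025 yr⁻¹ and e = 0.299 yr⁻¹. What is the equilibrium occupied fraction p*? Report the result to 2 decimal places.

0.08

Setting dp/dt = 0 and dividing by p* gives c·(h−p*) = e.
So p* = h − e/c = 0.373 − 0.299/1.025 = 0.373 − 0.2917 = 0.0813.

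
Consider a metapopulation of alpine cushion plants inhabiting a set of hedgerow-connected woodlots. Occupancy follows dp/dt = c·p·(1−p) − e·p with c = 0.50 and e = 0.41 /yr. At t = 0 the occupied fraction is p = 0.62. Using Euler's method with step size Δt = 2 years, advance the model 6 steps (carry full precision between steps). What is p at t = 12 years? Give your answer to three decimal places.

0.214

Update rule: p ← p + [c·p·(1−p) − e·p]·Δt with Δt = 2.
t = 2: p = 0.62000 + (-0.27280) = 0.34720
t = 4: p = 0.34720 + (-0.05805) = 0.28915
t = 6: p = 0.28915 + (-0.03156) = 0.25759
t = 8: p = 0.25759 + (-0.01999) = 0.23760
t = 10: p = 0.23760 + (-0.01369) = 0.22392
t = 12: p = 0.22392 + (-0.00983) = 0.21408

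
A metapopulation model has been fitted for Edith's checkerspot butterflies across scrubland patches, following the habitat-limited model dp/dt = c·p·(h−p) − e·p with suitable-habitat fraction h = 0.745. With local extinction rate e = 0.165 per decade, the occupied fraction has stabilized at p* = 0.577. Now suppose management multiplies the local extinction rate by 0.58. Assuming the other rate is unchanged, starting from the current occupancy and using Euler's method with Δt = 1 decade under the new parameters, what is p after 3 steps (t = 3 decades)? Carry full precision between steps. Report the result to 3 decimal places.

0.643

Balance c(h−p*) = e gives c = e/(0.745 − 0.57700) = 0.165/0.16800 = 0.98214.
Starting from p₀ = 0.57700; update p ← p + (dp/dt)·Δt with the new parameters.
step 1: Δp = +0.03999, p = 0.61699
step 2: Δp = +0.01853, p = 0.63551
step 3: Δp = +0.00752, p = 0.64303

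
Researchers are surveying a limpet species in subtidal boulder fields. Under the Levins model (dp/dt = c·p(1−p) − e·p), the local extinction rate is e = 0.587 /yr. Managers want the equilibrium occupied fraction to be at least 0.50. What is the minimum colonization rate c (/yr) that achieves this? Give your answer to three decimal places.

1.174

p* = 1 − e/c ≥ 0.50 requires e/c ≤ 0.5000, i.e. c ≥ e/0.5000.
c_min = 0.587/0.5000 = 1.1740.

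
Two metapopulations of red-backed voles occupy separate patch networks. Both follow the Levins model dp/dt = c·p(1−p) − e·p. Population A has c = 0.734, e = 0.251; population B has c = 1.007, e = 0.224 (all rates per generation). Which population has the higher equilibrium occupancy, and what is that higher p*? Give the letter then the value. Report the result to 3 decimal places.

B, 0.778

A: p*_A = 1 − 0.251/0.734 = 0.6580.
B: p*_B = 1 − 0.224/1.007 = 0.7776.
B is higher at 0.7776.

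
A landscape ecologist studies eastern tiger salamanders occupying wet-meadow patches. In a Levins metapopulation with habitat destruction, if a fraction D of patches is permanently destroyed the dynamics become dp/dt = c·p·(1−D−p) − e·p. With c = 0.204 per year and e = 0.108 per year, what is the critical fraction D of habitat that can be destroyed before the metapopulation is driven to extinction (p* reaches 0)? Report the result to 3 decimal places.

The nontrivial equilibrium is p* = (1−D) − e/c; extinction occurs when this hits zero.
So D_crit = 1 − e/c = 1 − 0.108/0.204 = 1 − 0.5294 = 0.4706.
This equals the undisturbed p*, a classic result of Lande's extension.

0.471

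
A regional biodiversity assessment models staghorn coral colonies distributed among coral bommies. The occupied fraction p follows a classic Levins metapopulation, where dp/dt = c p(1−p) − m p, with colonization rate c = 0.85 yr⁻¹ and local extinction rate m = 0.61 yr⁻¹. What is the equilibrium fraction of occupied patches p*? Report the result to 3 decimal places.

At equilibrium, colonization balances extinction: c·p*·(1−p*) = m·p*.
So p* = 1 − m/c = 1 − 0.61/0.85 = 1 − 0.7176 = 0.2824.

0.282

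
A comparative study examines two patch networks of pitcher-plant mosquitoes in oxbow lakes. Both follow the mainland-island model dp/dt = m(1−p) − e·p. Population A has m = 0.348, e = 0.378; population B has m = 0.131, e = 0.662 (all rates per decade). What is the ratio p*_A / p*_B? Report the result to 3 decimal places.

A: p*_A = m/(m+e) = 0.348/0.7260 = 0.4793.
B: p*_B = 0.131/0.7930 = 0.1652.
p*_A / p*_B = 0.4793/0.1652 = 2.9016.

2.902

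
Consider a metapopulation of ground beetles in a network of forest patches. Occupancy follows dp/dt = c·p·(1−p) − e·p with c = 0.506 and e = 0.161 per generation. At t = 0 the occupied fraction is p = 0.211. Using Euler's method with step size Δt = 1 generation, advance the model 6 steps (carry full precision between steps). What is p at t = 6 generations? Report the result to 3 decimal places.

Update rule: p ← p + [c·p·(1−p) − e·p]·Δt with Δt = 1.
p: 0.21100 → 0.26127  (Δp = +0.05027)
p: 0.26127 → 0.31686  (Δp = +0.05560)
p: 0.31686 → 0.37538  (Δp = +0.05851)
p: 0.37538 → 0.43358  (Δp = +0.05821)
p: 0.43358 → 0.48805  (Δp = +0.05446)
p: 0.48805 → 0.53590  (Δp = +0.04785)

0.536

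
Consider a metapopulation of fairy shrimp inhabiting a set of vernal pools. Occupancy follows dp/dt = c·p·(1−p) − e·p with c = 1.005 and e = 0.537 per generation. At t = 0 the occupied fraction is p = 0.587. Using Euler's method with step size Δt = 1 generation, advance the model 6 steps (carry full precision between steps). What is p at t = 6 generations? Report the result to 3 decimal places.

0.467

Update rule: p ← p + [c·p·(1−p) − e·p]·Δt with Δt = 1.
t = 1: p = 0.58700 + (-0.07158) = 0.51542
t = 2: p = 0.51542 + (-0.02577) = 0.48965
t = 3: p = 0.48965 + (-0.01180) = 0.47785
t = 4: p = 0.47785 + (-0.00585) = 0.47200
t = 5: p = 0.47200 + (-0.00300) = 0.46900
t = 6: p = 0.46900 + (-0.00157) = 0.46743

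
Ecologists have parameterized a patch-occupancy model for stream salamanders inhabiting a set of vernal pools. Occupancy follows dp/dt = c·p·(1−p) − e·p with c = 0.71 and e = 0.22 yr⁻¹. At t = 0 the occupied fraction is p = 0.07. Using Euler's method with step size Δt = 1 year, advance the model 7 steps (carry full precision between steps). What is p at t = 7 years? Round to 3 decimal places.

0.512

Update rule: p ← p + [c·p·(1−p) − e·p]·Δt with Δt = 1.
step 1: Δp = +0.03082, p = 0.10082
step 2: Δp = +0.04219, p = 0.14301
step 3: Δp = +0.05555, p = 0.19856
step 4: Δp = +0.06930, p = 0.26786
step 5: Δp = +0.08031, p = 0.34817
step 6: Δp = +0.08454, p = 0.43271
step 7: Δp = +0.07909, p = 0.51180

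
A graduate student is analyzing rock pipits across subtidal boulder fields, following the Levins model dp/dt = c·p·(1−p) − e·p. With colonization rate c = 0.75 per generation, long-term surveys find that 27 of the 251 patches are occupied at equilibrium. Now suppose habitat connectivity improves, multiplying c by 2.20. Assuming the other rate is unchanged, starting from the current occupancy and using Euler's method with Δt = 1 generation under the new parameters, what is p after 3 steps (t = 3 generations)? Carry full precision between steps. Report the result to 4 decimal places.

Observed p* = 27/251 = 0.10757.
Balance c(1−p*) = e gives e = 0.75×(1 − 0.10757) = 0.66932.
Starting from p₀ = 0.10757; update p ← p + (dp/dt)·Δt with the new parameters.
p: 0.10757 → 0.19397  (Δp = +0.08640)
p: 0.19397 → 0.32211  (Δp = +0.12814)
p: 0.32211 → 0.46680  (Δp = +0.14469)

0.4668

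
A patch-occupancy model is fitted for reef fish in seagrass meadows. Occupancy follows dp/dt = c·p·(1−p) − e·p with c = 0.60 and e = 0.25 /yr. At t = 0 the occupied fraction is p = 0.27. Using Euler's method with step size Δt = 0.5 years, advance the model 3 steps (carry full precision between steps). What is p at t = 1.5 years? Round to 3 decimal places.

Update rule: p ← p + [c·p·(1−p) − e·p]·Δt with Δt = 0.5.
step 1: Δp = +0.02538, p = 0.29538
step 2: Δp = +0.02552, p = 0.32090
step 3: Δp = +0.02526, p = 0.34616

0.346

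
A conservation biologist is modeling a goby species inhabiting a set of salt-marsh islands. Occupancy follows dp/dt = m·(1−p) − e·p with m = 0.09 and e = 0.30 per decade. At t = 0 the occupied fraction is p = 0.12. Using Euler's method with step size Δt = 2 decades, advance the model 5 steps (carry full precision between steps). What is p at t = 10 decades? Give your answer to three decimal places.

0.231

Update rule: p ← p + [m·(1−p) − e·p]·Δt with Δt = 2.
t = 2: p = 0.12000 + (+0.08640) = 0.20640
t = 4: p = 0.20640 + (+0.01901) = 0.22541
t = 6: p = 0.22541 + (+0.00418) = 0.22959
t = 8: p = 0.22959 + (+0.00092) = 0.23051
t = 10: p = 0.23051 + (+0.00020) = 0.23071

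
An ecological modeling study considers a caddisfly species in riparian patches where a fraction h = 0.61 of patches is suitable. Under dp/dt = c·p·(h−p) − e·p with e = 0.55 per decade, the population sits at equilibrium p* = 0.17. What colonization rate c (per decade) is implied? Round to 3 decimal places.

At equilibrium c(h−p*) = e, so c = e/(h−p*).
c = 0.55/(0.61 − 0.17) = 0.55/0.4400 = 1.2500.

1.250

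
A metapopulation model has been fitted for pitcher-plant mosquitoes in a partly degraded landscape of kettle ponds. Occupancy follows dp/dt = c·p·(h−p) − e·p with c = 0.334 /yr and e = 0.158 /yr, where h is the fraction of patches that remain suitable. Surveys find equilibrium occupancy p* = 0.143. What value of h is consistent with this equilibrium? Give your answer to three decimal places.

0.616

At equilibrium c(h−p*) = e, so h = p* + e/c.
h = 0.143 + 0.158/0.334 = 0.143 + 0.4731 = 0.6161.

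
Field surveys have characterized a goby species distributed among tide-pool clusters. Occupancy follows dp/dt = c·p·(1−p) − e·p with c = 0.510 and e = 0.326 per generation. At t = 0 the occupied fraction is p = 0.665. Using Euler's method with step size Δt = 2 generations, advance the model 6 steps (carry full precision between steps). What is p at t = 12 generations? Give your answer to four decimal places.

0.3677

Update rule: p ← p + [c·p·(1−p) − e·p]·Δt with Δt = 2.
p: 0.66500 → 0.45865  (Δp = -0.20635)
p: 0.45865 → 0.41287  (Δp = -0.04578)
p: 0.41287 → 0.39093  (Δp = -0.02193)
p: 0.39093 → 0.37891  (Δp = -0.01202)
p: 0.37891 → 0.37191  (Δp = -0.00701)
p: 0.37191 → 0.36769  (Δp = -0.00422)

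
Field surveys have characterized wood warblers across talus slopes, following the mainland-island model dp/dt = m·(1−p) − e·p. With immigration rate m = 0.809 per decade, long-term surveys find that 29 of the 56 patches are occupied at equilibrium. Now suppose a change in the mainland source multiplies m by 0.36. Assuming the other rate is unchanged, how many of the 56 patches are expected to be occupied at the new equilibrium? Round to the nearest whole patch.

Observed p* = 29/56 = 0.51786.
Balance m(1−p*) = e·p* gives e = m(1−p*)/p* = 0.809×0.48214/0.51786 = 0.75320.
New p* = m/(m+e) = 0.29124/(0.29124+0.75320) = 0.27885.
Expected occupied = 56 × 0.27885 = 15.62 ≈ 16.

16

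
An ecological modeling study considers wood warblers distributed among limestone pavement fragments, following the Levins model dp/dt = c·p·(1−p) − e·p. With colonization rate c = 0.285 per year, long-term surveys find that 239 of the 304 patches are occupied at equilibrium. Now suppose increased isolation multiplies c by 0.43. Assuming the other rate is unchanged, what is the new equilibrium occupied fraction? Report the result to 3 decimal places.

0.503

Observed p* = 239/304 = 0.78618.
Balance c(1−p*) = e gives e = 0.285×(1 − 0.78618) = 0.06094.
New p* = 1 − e/c = 1 − 0.06094/0.12255 = 0.50273.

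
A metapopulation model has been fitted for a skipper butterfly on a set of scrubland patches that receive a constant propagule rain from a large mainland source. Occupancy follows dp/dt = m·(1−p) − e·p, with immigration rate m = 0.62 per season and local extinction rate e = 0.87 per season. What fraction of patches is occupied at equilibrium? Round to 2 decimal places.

Setting dp/dt = 0: m − m·p* = e·p*, so m = (m+e)·p*.
p* = m/(m+e) = 0.62/(0.62+0.87) = 0.62/1.4900 = 0.4161.

0.42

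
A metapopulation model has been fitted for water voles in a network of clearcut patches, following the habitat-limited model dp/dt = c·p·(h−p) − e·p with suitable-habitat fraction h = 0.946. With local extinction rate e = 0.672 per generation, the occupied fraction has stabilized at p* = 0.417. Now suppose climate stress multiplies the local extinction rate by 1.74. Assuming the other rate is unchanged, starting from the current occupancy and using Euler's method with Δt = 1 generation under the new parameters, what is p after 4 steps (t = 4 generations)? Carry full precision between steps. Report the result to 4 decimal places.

Balance c(h−p*) = e gives c = e/(0.946 − 0.41700) = 0.672/0.52900 = 1.27032.
Starting from p₀ = 0.41700; update p ← p + (dp/dt)·Δt with the new parameters.
  1  |  dp/dt·Δt = -0.207366  |  p_1 = 0.209634
  2  |  dp/dt·Δt = -0.049025  |  p_2 = 0.160609
  3  |  dp/dt·Δt = -0.027558  |  p_3 = 0.133052
  4  |  dp/dt·Δt = -0.018171  |  p_4 = 0.114880

0.1149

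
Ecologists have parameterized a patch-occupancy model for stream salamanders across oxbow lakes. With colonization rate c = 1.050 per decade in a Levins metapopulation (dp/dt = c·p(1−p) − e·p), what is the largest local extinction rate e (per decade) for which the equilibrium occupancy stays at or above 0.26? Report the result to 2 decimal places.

1 − e/c ≥ 0.26 ⇒ e ≤ c(1 − 0.26) = 1.050 × 0.7400.
e_max = 0.7770.

0.78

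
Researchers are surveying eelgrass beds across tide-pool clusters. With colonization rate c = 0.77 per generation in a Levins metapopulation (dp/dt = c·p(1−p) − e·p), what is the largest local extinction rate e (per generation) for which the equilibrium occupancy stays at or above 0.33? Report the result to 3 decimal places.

1 − e/c ≥ 0.33 ⇒ e ≤ c(1 − 0.33) = 0.77 × 0.6700.
e_max = 0.5159.

0.516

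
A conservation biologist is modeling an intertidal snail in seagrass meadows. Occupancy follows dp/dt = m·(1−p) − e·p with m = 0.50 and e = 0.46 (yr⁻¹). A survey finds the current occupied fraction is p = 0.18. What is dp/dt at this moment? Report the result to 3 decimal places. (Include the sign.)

Colonization term: m·(1−p) = 0.50×0.8200 = 0.41000.
Extinction term: e·p = 0.08280.
dp/dt = 0.41000 − 0.08280 = 0.32720.

0.327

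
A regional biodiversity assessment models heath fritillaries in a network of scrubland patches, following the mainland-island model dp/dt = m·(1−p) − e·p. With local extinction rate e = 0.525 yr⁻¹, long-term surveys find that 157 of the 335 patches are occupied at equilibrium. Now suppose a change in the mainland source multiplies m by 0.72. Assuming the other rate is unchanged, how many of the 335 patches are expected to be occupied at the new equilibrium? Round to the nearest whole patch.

130

Observed p* = 157/335 = 0.46866.
Balance m(1−p*) = e·p* gives m = e·p*/(1−p*) = 0.525×0.46866/0.53134 = 0.46307.
New p* = m/(m+e) = 0.33341/(0.33341+0.52500) = 0.38840.
Expected occupied = 335 × 0.38840 = 130.11 ≈ 130.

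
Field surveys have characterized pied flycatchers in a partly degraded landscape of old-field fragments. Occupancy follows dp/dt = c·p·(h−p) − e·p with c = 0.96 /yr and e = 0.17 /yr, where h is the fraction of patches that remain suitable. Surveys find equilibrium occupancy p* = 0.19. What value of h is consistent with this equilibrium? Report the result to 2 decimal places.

0.37

At equilibrium c(h−p*) = e, so h = p* + e/c.
h = 0.19 + 0.17/0.96 = 0.19 + 0.1771 = 0.3671.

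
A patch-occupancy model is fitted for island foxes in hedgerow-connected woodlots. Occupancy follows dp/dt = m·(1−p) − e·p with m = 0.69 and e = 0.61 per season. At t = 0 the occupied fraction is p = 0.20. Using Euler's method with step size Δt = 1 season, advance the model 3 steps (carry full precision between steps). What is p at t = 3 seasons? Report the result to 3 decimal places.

0.540

Update rule: p ← p + [m·(1−p) − e·p]·Δt with Δt = 1.
p: 0.20000 → 0.63000  (Δp = +0.43000)
p: 0.63000 → 0.50100  (Δp = -0.12900)
p: 0.50100 → 0.53970  (Δp = +0.03870)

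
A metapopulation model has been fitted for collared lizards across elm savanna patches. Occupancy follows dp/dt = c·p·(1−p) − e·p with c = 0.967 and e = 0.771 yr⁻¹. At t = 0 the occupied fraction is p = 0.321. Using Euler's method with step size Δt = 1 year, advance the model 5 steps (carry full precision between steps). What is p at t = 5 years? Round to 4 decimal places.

0.2286

Update rule: p ← p + [c·p·(1−p) − e·p]·Δt with Δt = 1.
p: 0.32100 → 0.28428  (Δp = -0.03672)
p: 0.28428 → 0.26185  (Δp = -0.02243)
p: 0.26185 → 0.24687  (Δp = -0.01498)
p: 0.24687 → 0.23632  (Δp = -0.01055)
p: 0.23632 → 0.22864  (Δp = -0.00769)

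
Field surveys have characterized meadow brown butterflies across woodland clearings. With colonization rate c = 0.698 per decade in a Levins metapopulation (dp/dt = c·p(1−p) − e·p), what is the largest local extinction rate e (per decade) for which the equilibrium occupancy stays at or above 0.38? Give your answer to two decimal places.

0.43

1 − e/c ≥ 0.38 ⇒ e ≤ c(1 − 0.38) = 0.698 × 0.6200.
e_max = 0.4328.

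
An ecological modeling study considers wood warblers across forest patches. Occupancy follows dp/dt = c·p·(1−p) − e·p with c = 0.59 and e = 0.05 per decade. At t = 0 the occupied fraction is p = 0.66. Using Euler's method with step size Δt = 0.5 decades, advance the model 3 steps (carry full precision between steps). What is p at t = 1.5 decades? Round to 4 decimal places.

0.7888

Update rule: p ← p + [c·p·(1−p) − e·p]·Δt with Δt = 0.5.
t = 0.5: p = 0.66000 + (+0.04970) = 0.70970
t = 1: p = 0.70970 + (+0.04304) = 0.75273
t = 1.5: p = 0.75273 + (+0.03609) = 0.78882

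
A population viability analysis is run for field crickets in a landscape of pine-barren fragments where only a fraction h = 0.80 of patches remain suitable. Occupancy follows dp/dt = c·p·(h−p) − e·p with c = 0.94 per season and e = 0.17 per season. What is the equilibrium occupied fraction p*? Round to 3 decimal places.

Setting dp/dt = 0 and dividing by p* gives c·(h−p*) = e.
So p* = h − e/c = 0.80 − 0.17/0.94 = 0.80 − 0.1809 = 0.6191.

0.619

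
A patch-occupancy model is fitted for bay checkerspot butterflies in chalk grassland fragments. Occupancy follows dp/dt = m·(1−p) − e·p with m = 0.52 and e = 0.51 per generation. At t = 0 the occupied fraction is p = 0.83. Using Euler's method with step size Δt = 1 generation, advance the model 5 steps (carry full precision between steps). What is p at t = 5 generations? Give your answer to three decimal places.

0.505

Update rule: p ← p + [m·(1−p) − e·p]·Δt with Δt = 1.
p: 0.83000 → 0.49510  (Δp = -0.33490)
p: 0.49510 → 0.50515  (Δp = +0.01005)
p: 0.50515 → 0.50485  (Δp = -0.00030)
p: 0.50485 → 0.50485  (Δp = +0.00001)
p: 0.50485 → 0.50485  (Δp = -0.00000)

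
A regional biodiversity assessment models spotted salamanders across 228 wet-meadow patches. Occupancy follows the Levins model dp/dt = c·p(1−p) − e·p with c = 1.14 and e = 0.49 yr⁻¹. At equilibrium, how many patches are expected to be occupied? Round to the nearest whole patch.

p* = 1 − e/c = 1 − 0.49/1.14 = 0.5702.
Expected occupied patches = N × p* = 228 × 0.5702 = 130.00 ≈ 130.

130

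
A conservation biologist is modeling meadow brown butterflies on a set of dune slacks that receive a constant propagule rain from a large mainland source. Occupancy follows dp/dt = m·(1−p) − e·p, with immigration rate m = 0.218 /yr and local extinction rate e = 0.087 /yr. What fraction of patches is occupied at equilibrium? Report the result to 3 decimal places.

0.715

At equilibrium the propagule rain into empty patches balances local extinction: m(1−p*) = e·p*.
p* = m/(m+e) = 0.218/(0.218+0.087) = 0.218/0.3050 = 0.7148.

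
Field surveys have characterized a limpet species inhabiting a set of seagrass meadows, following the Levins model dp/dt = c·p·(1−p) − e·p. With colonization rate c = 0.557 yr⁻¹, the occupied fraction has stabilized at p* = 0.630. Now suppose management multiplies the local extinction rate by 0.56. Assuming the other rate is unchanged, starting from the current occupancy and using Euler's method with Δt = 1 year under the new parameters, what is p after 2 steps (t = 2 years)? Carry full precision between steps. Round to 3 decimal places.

0.728

Balance c(1−p*) = e gives e = 0.557×(1 − 0.63000) = 0.20609.
Starting from p₀ = 0.63000; update p ← p + (dp/dt)·Δt with the new parameters.
p: 0.63000 → 0.68713  (Δp = +0.05713)
p: 0.68713 → 0.72757  (Δp = +0.04044)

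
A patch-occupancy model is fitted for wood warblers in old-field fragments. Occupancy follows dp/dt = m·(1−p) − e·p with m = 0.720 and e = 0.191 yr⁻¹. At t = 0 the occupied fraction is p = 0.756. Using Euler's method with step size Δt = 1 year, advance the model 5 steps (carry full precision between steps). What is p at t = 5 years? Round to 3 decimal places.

0.790

Update rule: p ← p + [m·(1−p) − e·p]·Δt with Δt = 1.
  1  |  dp/dt·Δt = +0.031284  |  p_1 = 0.787284
  2  |  dp/dt·Δt = +0.002784  |  p_2 = 0.790068
  3  |  dp/dt·Δt = +0.000248  |  p_3 = 0.790316
  4  |  dp/dt·Δt = +0.000022  |  p_4 = 0.790338
  5  |  dp/dt·Δt = +0.000002  |  p_5 = 0.790340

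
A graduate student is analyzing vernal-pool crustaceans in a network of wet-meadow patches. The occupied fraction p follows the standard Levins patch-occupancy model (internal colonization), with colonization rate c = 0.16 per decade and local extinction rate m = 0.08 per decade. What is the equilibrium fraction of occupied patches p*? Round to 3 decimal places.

At equilibrium, colonization balances extinction: c·p*·(1−p*) = m·p*.
So p* = 1 − m/c = 1 − 0.08/0.16 = 1 − 0.5000 = 0.5000.

0.500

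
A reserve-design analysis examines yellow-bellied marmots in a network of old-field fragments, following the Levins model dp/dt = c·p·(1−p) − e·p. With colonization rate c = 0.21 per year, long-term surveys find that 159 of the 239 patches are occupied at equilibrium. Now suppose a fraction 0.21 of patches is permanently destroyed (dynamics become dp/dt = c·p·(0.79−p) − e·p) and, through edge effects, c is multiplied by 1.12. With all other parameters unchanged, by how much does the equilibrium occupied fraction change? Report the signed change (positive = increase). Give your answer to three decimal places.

-0.174

Observed p* = 159/239 = 0.66527.
Balance c(1−p*) = e gives e = 0.21×(1 − 0.66527) = 0.07029.
New p* = 0.79 − e/c = 0.79 − 0.07029/0.23520 = 0.49115.
Δp* = 0.49115 − 0.66527 = -0.17412.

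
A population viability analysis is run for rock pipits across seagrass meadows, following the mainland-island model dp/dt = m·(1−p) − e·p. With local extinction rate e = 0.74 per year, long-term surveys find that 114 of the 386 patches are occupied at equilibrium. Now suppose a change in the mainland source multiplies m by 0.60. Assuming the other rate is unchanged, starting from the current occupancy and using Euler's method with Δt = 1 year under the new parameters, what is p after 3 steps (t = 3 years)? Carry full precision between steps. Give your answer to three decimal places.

Observed p* = 114/386 = 0.29534.
Balance m(1−p*) = e·p* gives m = e·p*/(1−p*) = 0.74×0.29534/0.70466 = 0.31015.
Starting from p₀ = 0.29534; update p ← p + (dp/dt)·Δt with the new parameters.
  1  |  dp/dt·Δt = -0.087420  |  p_1 = 0.207917
  2  |  dp/dt·Δt = -0.006461  |  p_2 = 0.201456
  3  |  dp/dt·Δt = -0.000478  |  p_3 = 0.200978

0.201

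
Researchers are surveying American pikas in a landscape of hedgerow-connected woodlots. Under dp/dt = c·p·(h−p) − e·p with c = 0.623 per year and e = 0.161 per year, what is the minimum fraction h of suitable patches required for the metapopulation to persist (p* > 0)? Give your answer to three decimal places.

0.258

p* = h − e/c is positive only when h > e/c.
h_min = e/c = 0.161/0.623 = 0.2584.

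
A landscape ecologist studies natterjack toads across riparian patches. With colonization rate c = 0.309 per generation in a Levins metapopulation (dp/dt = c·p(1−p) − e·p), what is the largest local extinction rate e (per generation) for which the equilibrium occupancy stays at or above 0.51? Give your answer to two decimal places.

0.15

1 − e/c ≥ 0.51 ⇒ e ≤ c(1 − 0.51) = 0.309 × 0.4900.
e_max = 0.1514.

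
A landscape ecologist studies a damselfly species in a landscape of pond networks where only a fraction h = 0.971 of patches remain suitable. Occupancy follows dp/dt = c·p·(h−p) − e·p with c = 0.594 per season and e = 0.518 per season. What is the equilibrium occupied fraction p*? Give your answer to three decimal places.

0.099

Setting dp/dt = 0 and dividing by p* gives c·(h−p*) = e.
So p* = h − e/c = 0.971 − 0.518/0.594 = 0.971 − 0.8721 = 0.0989.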